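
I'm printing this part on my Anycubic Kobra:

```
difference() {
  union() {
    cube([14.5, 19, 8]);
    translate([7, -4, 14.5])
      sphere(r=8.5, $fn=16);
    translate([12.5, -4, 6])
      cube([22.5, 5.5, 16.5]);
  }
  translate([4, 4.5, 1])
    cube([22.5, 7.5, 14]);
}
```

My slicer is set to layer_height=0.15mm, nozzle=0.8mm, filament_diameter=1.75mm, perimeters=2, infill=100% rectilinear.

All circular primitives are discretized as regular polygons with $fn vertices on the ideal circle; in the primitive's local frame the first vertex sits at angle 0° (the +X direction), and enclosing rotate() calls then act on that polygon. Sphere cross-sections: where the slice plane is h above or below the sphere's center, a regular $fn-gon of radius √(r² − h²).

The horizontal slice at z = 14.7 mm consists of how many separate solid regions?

At z = 14.7 mm: the cube does not reach this height (z outside [0, 8]); the sphere at (7, -4): section is a regular 16-gon, circumradius = √(r²−h²) = √(8.5²−0.2²) = 8.498; the cube at (12.5, -4) is present — its section is the full 22.5×5.5 rectangle; Merging all regions: the regions partially overlap (shared area 12.29 mm²), so overlapping operands fuse into one piece — 1 connected region; the cube at (4, 4.5) is present — its section is the full 22.5×7.5 rectangle; Taking the first minus the rest: starting from the result so far, the 22.5×7.5 cube at (4, 4.5) misses the remaining region (no effect) — 1 connected region. The result has 1 disconnected region.

1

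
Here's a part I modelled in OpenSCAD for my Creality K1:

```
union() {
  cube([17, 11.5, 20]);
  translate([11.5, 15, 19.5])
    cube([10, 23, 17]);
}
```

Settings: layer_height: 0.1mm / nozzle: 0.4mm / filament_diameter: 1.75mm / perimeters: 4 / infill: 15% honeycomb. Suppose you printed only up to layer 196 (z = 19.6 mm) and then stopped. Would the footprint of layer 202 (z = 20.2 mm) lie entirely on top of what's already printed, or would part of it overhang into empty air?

Compare the two slices. At z = 19.6: the cube is present — its section is the full 17×11.5 rectangle (area 195.50 mm²); the cube at (11.5, 15) is present — its section is the full 10×23 rectangle (area 230.00 mm²); Combining (union): the 2 present regions are separate (no shared area or edge), so areas and boundary lengths simply add and each stays a separate island — area = 425.50 mm². At z = 20.2: the cube is absent (z outside [0, 20]); the 10×23 cube at (11.5, 15) contributes its full rectangle (area 230.00 mm²); Merging all regions: only the 10×23 cube at (11.5, 15) is present, so the union is just that shape — area = 230.00 mm². Checking containment: the cross-section at z = 20.2 is a subset of the cross-section at z = 19.6.

entirely on top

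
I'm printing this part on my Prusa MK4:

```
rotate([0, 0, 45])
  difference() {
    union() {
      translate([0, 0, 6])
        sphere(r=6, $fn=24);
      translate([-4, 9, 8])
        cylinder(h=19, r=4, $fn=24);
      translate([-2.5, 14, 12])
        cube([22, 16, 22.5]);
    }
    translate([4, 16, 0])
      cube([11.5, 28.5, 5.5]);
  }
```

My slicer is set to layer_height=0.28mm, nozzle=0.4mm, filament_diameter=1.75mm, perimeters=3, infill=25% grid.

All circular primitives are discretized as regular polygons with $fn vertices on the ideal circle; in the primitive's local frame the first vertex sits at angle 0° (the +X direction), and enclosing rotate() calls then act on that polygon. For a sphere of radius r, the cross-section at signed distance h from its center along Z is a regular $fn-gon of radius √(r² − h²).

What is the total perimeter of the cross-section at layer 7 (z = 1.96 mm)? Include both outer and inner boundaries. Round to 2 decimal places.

27.79 mm

At z = 1.96 mm: the r=6 sphere contributes a regular 24-gon of circumradius √(6²−4.04²) = 4.436 (perimeter = 2·24·4.436·sin(180°/24) = 27.79 mm); the cylinder at (-4, 9) is absent (z outside [8, 27]); the cube at (-2.5, 14) is absent (z outside [12, 34.5]); Taking the union: only the r=6 sphere is present, so the union is just that shape — boundary = 27.79 mm; the 11.5×28.5 cube at (4, 16) contributes its full rectangle (perimeter 80.00 mm); After the difference (first − rest): starting from the result so far, the 11.5×28.5 cube at (4, 16) misses the remaining region (no effect) — boundary = 27.79 mm; (rotated 45° about Z; rotation is an isometry so areas/perimeters/island counts are preserved). Overall, the cross-section is a single solid region. Total boundary length (outer) = 27.79 mm.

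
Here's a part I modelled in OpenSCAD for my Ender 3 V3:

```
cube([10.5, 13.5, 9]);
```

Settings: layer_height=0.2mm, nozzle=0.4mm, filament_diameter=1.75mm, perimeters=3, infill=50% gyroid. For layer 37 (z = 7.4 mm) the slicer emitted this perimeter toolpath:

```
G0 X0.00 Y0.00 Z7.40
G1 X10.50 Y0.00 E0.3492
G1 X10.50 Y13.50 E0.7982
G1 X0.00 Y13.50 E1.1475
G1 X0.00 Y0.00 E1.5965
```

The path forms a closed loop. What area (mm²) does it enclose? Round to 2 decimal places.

141.75 mm²

Apply the shoelace formula to the sequence of (X, Y) vertices; enclosed area = 141.75 mm².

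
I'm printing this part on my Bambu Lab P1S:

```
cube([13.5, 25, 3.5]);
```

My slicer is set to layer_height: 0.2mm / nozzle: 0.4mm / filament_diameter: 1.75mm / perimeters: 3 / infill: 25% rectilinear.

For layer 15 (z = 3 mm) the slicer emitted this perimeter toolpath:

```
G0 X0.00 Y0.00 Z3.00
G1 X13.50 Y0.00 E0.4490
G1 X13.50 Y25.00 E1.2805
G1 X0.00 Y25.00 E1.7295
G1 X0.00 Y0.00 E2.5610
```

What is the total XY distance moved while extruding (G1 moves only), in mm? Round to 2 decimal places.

Sum the Euclidean lengths of each G1 segment: total = 77.00 mm.

77.00 mm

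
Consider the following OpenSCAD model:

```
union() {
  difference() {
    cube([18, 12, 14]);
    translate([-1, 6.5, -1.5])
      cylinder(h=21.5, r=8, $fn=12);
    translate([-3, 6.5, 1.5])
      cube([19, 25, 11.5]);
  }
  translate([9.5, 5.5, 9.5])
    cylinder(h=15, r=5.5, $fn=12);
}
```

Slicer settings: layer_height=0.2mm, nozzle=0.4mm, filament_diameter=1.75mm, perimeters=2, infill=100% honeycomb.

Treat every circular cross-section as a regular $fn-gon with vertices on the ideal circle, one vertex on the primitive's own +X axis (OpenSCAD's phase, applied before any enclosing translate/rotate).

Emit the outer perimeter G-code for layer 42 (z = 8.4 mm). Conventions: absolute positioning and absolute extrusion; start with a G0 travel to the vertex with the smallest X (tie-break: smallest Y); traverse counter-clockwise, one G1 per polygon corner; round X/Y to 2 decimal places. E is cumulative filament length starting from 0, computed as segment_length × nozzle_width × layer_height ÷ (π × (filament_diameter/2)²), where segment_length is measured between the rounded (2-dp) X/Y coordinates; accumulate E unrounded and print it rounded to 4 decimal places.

G0 X3.43 Y0.00 Z8.40
G1 X18.00 Y0.00 E0.4846
G1 X18.00 Y12.00 E0.8837
G1 X16.00 Y12.00 E0.9502
G1 X16.00 Y6.50 E1.1332
G1 X7.00 Y6.50 E1.4325
G1 X5.93 Y2.50 E1.5702
G1 X3.43 Y0.00 E1.6878

At z = 8.4 mm: the 18×12 cube contributes its full rectangle; the r=8 cylinder at (-1, 6.5) contributes a regular 12-gon of circumradius 8; the cube at (-3, 6.5) (footprint 19×25) is included at this height; After the difference (first − rest): starting from the 18×12 cube, the r=8 cylinder at (-1, 6.5) partially overlaps it — only the 71.18 mm² overlap (of its 192.00 mm²) is removed, clipping the outline; the 19×25 cube at (-3, 6.5) partially overlaps it — only the 54.38 mm² overlap (of its 475.00 mm²) is removed, clipping the outline — 1 connected region; the cylinder at (9.5, 5.5) is not intersected at this z (z outside [9.5, 24.5]); Combining (union): only the result so far is present, so the union is just that shape — 1 connected region. The outline is a single polygon with 7 vertices. Extrusion per mm of travel: 0.4 × 0.2 / (π × 0.875²) = 0.033260. Accumulating E over each segment gives final E = 1.6878.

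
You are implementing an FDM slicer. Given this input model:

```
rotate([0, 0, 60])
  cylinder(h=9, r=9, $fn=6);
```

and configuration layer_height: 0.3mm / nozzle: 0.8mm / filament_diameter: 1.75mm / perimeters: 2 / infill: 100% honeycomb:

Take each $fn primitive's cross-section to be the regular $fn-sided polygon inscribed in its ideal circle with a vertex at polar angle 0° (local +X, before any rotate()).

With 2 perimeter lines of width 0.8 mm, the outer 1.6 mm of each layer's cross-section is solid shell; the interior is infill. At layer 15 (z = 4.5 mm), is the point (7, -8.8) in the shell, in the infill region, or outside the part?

outside

At z = 4.5 mm: the r=9 cylinder contributes a regular 6-gon of circumradius 9; (whole slice rotated 60° about Z — lengths, areas and connectivity unchanged). Overall, the cross-section is a single solid region. Undo the 60° rotation: the query point maps to (-4.121, -10.462) in the un-rotated model frame. The nearest boundary edge runs (-4.50, -7.79)→(4.50, -7.79); distance from the point to it = 2.67 mm. The point is not inside any of the regions above, so it lies outside the cross-section (2.67 mm from the nearest boundary).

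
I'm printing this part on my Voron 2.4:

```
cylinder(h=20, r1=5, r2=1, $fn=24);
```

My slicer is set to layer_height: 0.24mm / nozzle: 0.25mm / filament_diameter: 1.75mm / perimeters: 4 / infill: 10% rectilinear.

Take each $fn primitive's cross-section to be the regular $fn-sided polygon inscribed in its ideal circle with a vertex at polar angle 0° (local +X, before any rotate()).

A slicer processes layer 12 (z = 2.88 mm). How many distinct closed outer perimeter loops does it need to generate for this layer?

At z = 2.88 mm: the cone contributes a regular 24-gon of circumradius 4.424 (interpolated between r1=5 and r2=1 at t=0.144). The result has 1 disconnected region.

1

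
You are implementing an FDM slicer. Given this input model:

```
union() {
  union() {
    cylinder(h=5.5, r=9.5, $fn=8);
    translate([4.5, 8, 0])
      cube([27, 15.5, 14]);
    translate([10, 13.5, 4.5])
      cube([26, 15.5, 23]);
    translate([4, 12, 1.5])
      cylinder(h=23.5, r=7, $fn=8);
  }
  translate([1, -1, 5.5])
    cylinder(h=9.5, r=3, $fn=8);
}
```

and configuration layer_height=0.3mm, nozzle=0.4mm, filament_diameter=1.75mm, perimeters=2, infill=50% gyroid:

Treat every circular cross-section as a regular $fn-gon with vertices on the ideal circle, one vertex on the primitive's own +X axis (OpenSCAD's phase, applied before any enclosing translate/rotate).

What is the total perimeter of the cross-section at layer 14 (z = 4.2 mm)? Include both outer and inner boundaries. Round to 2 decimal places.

135.83 mm

At z = 4.2 mm: the r=9.5 cylinder gives a regular 8-gon of circumradius 9.5 (constant along its height) (perimeter = 2·8·9.500·sin(180°/8) = 58.17 mm); the cube at (4.5, 8) is present — its section is the full 27×15.5 rectangle (perimeter 85.00 mm); the cube at (10, 13.5) is not intersected at this z (z outside [4.5, 27.5]); the cylinder at (4, 12): section is a regular 8-gon, circumradius r=7 (perimeter = 2·8·7.000·sin(180°/8) = 42.86 mm); Taking the union: the regions partially overlap (shared area 73.06 mm²), so the edge portions inside another operand are dropped and the merged outline is re-measured after clipping — boundary = 135.83 mm; the cylinder at (1, -1) is not intersected at this z (z outside [5.5, 15]); Taking the union: only that combined region is present, so the union is just that shape — boundary = 135.83 mm. Overall, the cross-section is a single solid region. Total boundary length (outer) = 135.83 mm.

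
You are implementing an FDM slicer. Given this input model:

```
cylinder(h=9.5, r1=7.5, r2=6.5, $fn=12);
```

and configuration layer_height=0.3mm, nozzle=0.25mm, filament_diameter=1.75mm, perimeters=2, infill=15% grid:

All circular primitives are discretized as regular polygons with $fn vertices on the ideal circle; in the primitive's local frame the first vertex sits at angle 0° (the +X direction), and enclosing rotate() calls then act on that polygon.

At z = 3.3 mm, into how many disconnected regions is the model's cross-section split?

1

At z = 3.3 mm: the cone contributes a regular 12-gon of circumradius 7.153 (interpolated between r1=7.5 and r2=6.5 at t=0.347). The result has 1 disconnected region.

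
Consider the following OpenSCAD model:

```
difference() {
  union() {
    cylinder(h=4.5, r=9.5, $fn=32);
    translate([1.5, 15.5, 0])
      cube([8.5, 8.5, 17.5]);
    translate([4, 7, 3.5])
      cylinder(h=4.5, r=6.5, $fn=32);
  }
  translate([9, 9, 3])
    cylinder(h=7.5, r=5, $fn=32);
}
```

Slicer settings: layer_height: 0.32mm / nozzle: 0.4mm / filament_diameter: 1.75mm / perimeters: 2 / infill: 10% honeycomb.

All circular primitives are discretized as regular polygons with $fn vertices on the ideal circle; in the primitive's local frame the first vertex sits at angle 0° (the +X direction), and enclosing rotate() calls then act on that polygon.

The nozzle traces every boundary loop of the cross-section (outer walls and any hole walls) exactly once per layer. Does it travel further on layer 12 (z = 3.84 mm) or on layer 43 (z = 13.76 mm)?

Layer 12 (z = 3.84): the r=9.5 cylinder gives a regular 32-gon of circumradius 9.5 (constant along its height) (perimeter = 2·32·9.500·sin(180°/32) = 59.59 mm); the cube at (1.5, 15.5) is present — its section is the full 8.5×8.5 rectangle (perimeter 34.00 mm); the cylinder at (4, 7): section is a regular 32-gon, circumradius r=6.5 (perimeter = 2·32·6.500·sin(180°/32) = 40.78 mm); Taking the union: the regions partially overlap (shared area 73.86 mm²), so the edge portions inside another operand are dropped and the merged outline is re-measured after clipping — boundary = 102.10 mm; the r=5 cylinder at (9, 9) contributes a regular 32-gon of circumradius 5 (perimeter = 2·32·5.000·sin(180°/32) = 31.37 mm); Taking the first minus the rest: starting from the result so far, the r=5 cylinder at (9, 9) partially overlaps it — only the 42.92 mm² overlap (of its 78.04 mm²) is removed, clipping the outline — boundary = 104.50 mm. So its perimeter = 104.50 mm. Layer 43 (z = 13.76): the cylinder is absent (z outside [0, 4.5]); the cube at (1.5, 15.5) is present — its section is the full 8.5×8.5 rectangle (perimeter 34.00 mm); the cylinder at (4, 7) is absent (z outside [3.5, 8]); Combining (union): only the 8.5×8.5 cube at (1.5, 15.5) is present, so the union is just that shape — boundary = 34.00 mm; the cylinder at (9, 9) is absent (z outside [3, 10.5]); Subtracting the remaining from the first: none of the subtracted shapes is present at this height, so that combined region is unchanged — boundary = 34.00 mm. So its perimeter = 34.00 mm. Layer 12 is larger (104.50 vs 34.00 mm).

layer 12 (z = 3.84 mm)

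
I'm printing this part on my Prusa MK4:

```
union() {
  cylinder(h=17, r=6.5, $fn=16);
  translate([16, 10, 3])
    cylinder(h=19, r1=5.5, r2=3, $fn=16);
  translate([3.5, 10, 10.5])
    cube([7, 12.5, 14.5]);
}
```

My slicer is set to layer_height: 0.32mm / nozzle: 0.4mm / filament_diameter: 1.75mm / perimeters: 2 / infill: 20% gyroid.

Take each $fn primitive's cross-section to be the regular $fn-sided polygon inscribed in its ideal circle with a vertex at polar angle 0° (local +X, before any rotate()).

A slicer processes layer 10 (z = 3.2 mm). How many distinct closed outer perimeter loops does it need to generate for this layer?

2

At z = 3.2 mm: the cylinder: section is a regular 16-gon, circumradius r=6.5; the cone at (16, 10): at t=0.011 of its height the radius interpolates to r₁+(r₂−r₁)t = 5.474, giving a regular 16-gon of that circumradius; the cube at (3.5, 10) is absent (z outside [10.5, 25]); Combining (union): the 2 present regions are separate (no shared area or edge), so areas and boundary lengths simply add and each stays a separate island — 2 connected regions. The result has 2 disconnected regions.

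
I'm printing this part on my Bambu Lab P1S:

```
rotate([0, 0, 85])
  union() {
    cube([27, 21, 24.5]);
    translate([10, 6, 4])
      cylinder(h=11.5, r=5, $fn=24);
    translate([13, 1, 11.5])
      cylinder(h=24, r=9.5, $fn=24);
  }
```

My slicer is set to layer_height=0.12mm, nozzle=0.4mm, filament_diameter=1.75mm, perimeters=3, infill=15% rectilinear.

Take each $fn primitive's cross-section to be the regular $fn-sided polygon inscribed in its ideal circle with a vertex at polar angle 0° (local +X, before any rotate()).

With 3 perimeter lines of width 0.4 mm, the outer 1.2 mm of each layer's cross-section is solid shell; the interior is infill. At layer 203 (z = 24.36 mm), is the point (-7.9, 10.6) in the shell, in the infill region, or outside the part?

infill

At z = 24.36 mm: the cube is present — its section is the full 27×21 rectangle; the cylinder at (10, 6) is absent (z outside [4, 15.5]); the cylinder at (13, 1): section is a regular 24-gon, circumradius r=9.5; Merging all regions: the regions partially overlap (shared area 159.02 mm²), so overlapping operands fuse into one piece — 1 connected region; (whole slice rotated 85° about Z — lengths, areas and connectivity unchanged). Overall, the cross-section is a single solid region. Undo the 85° rotation: the query point maps to (9.871, 8.794) in the un-rotated model frame. The nearest boundary edge runs (0.00, 0.00)→(0.00, 21.00); distance from the point to it = 9.87 mm. The point is inside the cross-section and 9.87 mm from the nearest boundary — more than the 1.2 mm shell width (3 × 0.4), so it's in the infill interior.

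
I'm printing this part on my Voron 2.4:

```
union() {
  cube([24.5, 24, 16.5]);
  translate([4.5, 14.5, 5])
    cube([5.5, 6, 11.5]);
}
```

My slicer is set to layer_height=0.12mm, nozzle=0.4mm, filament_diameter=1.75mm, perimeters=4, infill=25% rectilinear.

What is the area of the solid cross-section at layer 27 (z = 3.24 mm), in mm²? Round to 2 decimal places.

588.00 mm²

At z = 3.24 mm: the cube (footprint 24.5×24) is included at this height (area 588.00 mm²); the cube at (4.5, 14.5) does not reach this height (z outside [5, 16.5]); Merging all regions: only the 24.5×24 cube is present, so the union is just that shape — area = 588.00 mm². Overall, the cross-section is a single solid region. Net area = 588.00 mm².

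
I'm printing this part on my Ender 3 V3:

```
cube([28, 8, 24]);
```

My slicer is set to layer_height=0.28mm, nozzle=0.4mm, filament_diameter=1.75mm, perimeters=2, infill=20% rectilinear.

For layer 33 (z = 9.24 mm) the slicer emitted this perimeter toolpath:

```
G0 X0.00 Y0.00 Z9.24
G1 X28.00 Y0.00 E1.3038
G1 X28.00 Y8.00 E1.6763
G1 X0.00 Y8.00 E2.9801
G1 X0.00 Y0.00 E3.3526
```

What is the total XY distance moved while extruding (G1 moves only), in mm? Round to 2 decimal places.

Sum the Euclidean lengths of each G1 segment: total = 72.00 mm.

72.00 mm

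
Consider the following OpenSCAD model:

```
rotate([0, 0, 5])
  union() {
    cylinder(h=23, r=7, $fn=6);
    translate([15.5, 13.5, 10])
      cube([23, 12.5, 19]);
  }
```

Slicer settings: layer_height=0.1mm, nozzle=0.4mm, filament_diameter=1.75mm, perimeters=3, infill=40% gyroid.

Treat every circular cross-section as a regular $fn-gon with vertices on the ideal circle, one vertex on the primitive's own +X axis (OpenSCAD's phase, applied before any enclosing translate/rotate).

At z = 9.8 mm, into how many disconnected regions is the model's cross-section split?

1

At z = 9.8 mm: the r=7 cylinder contributes a regular 6-gon of circumradius 7; the cube at (15.5, 13.5) is absent (z outside [10, 29]); Merging all regions: only the r=7 cylinder is present, so the union is just that shape — 1 connected region; (whole slice rotated 5° about Z — lengths, areas and connectivity unchanged). The result has 1 disconnected region.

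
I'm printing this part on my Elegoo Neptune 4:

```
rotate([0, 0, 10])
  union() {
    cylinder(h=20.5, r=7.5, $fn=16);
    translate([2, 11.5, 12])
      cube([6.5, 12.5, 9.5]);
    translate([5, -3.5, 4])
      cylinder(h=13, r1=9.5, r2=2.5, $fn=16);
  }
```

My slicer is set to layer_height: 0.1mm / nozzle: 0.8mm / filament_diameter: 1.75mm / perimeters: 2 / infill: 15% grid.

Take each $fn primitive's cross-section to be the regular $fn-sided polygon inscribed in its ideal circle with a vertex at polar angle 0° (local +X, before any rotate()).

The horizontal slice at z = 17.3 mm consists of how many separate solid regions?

At z = 17.3 mm: the r=7.5 cylinder gives a regular 16-gon of circumradius 7.5 (constant along its height); the 6.5×12.5 cube at (2, 11.5) contributes its full rectangle; the cone at (5, -3.5) does not reach this height (z outside [4, 17]); Combining (union): the 2 present regions are separate (no shared area or edge), so areas and boundary lengths simply add and each stays a separate island — 2 connected regions; (rotated 10° about Z; rotation is an isometry so areas/perimeters/island counts are preserved). The result has 2 disconnected regions.

2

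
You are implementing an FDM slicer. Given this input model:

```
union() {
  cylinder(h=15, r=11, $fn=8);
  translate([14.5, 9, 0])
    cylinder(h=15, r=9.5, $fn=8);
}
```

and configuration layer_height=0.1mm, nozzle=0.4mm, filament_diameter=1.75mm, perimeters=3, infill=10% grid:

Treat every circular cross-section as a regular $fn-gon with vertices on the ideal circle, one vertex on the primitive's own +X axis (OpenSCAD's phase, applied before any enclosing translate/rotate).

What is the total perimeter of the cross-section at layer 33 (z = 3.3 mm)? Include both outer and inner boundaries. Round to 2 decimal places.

At z = 3.3 mm: the cylinder: section is a regular 8-gon, circumradius r=11 (perimeter = 2·8·11.000·sin(180°/8) = 67.35 mm); the r=9.5 cylinder at (14.5, 9) gives a regular 8-gon of circumradius 9.5 (constant along its height) (perimeter = 2·8·9.500·sin(180°/8) = 58.17 mm); Taking the union: the regions partially overlap (shared area 15.07 mm²), so the edge portions inside another operand are dropped and the merged outline is re-measured after clipping — boundary = 105.23 mm. Overall, the cross-section is a single solid region. Total boundary length (outer) = 105.23 mm.

105.23 mm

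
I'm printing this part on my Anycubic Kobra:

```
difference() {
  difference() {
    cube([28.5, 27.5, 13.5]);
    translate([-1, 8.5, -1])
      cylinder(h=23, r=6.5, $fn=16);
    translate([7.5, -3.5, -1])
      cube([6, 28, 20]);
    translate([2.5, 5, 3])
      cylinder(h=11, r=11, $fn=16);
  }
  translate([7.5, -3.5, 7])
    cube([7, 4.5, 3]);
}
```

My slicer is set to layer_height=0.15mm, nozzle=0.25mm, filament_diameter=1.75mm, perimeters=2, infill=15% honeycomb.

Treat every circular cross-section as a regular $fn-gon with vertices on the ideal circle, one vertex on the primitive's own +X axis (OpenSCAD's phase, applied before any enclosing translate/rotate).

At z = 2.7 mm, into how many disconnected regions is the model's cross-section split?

At z = 2.7 mm: the cube (footprint 28.5×27.5) is included at this height; the r=6.5 cylinder at (-1, 8.5) gives a regular 16-gon of circumradius 6.5 (constant along its height); the 6×28 cube at (7.5, -3.5) contributes its full rectangle; the cylinder at (2.5, 5) does not reach this height (z outside [3, 14]); Subtracting the remaining from the first: starting from the 28.5×27.5 cube, the r=6.5 cylinder at (-1, 8.5) partially overlaps it — only the 51.87 mm² overlap (of its 129.35 mm²) is removed, clipping the outline; the 6×28 cube at (7.5, -3.5) partially overlaps it — only the 147.00 mm² overlap (of its 168.00 mm²) is removed, clipping the outline — 1 connected region; the cube at (7.5, -3.5) is absent (z outside [7, 10]); Taking the first minus the rest: none of the subtracted shapes is present at this height, so that combined region is unchanged — 1 connected region. The result has 1 disconnected region.

1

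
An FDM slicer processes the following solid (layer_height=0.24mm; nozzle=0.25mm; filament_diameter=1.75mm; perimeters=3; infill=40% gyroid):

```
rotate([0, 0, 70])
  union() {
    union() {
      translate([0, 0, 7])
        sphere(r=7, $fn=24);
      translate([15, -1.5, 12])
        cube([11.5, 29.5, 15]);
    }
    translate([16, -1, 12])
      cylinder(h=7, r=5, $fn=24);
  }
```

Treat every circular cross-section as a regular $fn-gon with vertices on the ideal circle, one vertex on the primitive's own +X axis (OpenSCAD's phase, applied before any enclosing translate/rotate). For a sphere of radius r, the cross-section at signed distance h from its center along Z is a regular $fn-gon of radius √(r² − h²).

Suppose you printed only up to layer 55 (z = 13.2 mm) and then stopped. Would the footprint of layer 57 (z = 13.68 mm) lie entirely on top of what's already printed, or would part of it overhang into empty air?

Compare the two slices. At z = 13.2: the r=7 sphere slices to a regular 24-gon of circumradius 3.250 (√(r²−h²) with h=6.2 from center) (area = (24/2)·3.250²·sin(360°/24) = 32.80 mm²); the cube at (15, -1.5) is present — its section is the full 11.5×29.5 rectangle (area 339.25 mm²); Combining (union): the 2 present regions are separate (no shared area or edge), so areas and boundary lengths simply add and each stays a separate island — area = 372.05 mm²; the r=5 cylinder at (16, -1) gives a regular 24-gon of circumradius 5 (constant along its height) (area = (24/2)·5.000²·sin(360°/24) = 77.65 mm²); Merging all regions: the regions partially overlap — summed areas 449.69 mm² minus the doubly-counted overlap 27.33 mm² gives 422.36 mm² — area = 422.36 mm²; (whole slice rotated 70° about Z — lengths, areas and connectivity unchanged). At z = 13.68: the r=7 sphere contributes a regular 24-gon of circumradius √(7²−6.68²) = 2.092 (area = (24/2)·2.092²·sin(360°/24) = 13.60 mm²); the 11.5×29.5 cube at (15, -1.5) contributes its full rectangle (area 339.25 mm²); Combining (union): the 2 present regions are separate (no shared area or edge), so areas and boundary lengths simply add and each stays a separate island — area = 352.85 mm²; the r=5 cylinder at (16, -1) gives a regular 24-gon of circumradius 5 (constant along its height) (area = (24/2)·5.000²·sin(360°/24) = 77.65 mm²); Combining (union): the regions partially overlap — summed areas 430.49 mm² minus the doubly-counted overlap 27.33 mm² gives 403.16 mm² — area = 403.16 mm²; (whole slice rotated 70° about Z — lengths, areas and connectivity unchanged). Checking containment: the cross-section at z = 13.68 is a subset of the cross-section at z = 13.2.

entirely on top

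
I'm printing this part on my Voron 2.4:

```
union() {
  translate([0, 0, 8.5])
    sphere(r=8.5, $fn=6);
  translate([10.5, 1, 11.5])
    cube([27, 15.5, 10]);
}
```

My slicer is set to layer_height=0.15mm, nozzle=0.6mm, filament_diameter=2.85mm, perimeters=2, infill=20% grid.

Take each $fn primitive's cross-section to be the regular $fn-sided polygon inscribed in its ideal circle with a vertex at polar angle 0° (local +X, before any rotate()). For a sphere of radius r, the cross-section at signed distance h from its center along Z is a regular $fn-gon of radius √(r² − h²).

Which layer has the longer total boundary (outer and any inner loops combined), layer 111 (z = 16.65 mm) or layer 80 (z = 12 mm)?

layer 80 (z = 12 mm)

Layer 111 (z = 16.65): the sphere: section is a regular 6-gon, circumradius = √(r²−h²) = √(8.5²−8.15²) = 2.414 (perimeter = 2·6·2.414·sin(180°/6) = 14.48 mm); the cube at (10.5, 1) is present — its section is the full 27×15.5 rectangle (perimeter 85.00 mm); Taking the union: the 2 present regions are separate (no shared area or edge), so areas and boundary lengths simply add and each stays a separate island — boundary = 99.48 mm. So its perimeter = 99.48 mm. Layer 80 (z = 12): the r=8.5 sphere contributes a regular 6-gon of circumradius √(8.5²−3.5²) = 7.746 (perimeter = 2·6·7.746·sin(180°/6) = 46.48 mm); the cube at (10.5, 1) (footprint 27×15.5) is included at this height (perimeter 85.00 mm); Combining (union): the 2 present regions are separate (no shared area or edge), so areas and boundary lengths simply add and each stays a separate island — boundary = 131.48 mm. So its perimeter = 131.48 mm. Layer 80 is larger (131.48 vs 99.48 mm).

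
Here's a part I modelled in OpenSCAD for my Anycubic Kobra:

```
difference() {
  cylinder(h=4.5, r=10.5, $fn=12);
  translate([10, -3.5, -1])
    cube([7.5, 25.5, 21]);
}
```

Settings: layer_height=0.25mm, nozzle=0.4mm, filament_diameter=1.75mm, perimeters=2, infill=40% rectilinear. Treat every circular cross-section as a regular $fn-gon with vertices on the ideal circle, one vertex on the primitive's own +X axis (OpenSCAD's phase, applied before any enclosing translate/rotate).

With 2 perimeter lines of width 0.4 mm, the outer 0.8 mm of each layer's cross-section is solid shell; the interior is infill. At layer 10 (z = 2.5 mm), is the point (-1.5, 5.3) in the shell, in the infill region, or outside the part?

infill

At z = 2.5 mm: the r=10.5 cylinder contributes a regular 12-gon of circumradius 10.5; the 7.5×25.5 cube at (10, -3.5) contributes its full rectangle; After the difference (first − rest): starting from the r=10.5 cylinder, the 7.5×25.5 cube at (10, -3.5) partially overlaps it — only the 0.93 mm² overlap (of its 191.25 mm²) is removed, clipping the outline — 1 connected region. Overall, the cross-section is a single solid region. The nearest boundary edge runs (-5.25, 9.09)→(0.00, 10.50); distance from the point to it = 4.63 mm. The point is inside the cross-section and 4.63 mm from the nearest boundary — more than the 0.8 mm shell width (2 × 0.4), so it's in the infill interior.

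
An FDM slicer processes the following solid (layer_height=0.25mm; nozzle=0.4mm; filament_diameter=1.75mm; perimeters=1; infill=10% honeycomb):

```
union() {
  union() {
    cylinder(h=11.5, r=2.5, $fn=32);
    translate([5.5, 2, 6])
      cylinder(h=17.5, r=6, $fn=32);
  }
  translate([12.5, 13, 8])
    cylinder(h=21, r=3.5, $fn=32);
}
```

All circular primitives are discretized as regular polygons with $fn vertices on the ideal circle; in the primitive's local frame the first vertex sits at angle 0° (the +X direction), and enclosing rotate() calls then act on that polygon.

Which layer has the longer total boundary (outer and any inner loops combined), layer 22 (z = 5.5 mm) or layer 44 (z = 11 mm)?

layer 44 (z = 11 mm)

Layer 22 (z = 5.5): the r=2.5 cylinder contributes a regular 32-gon of circumradius 2.5 (perimeter = 2·32·2.500·sin(180°/32) = 15.68 mm); the cylinder at (5.5, 2) is not intersected at this z (z outside [6, 23.5]); Taking the union: only the r=2.5 cylinder is present, so the union is just that shape — boundary = 15.68 mm; the cylinder at (12.5, 13) does not reach this height (z outside [8, 29]); Merging all regions: only the result so far is present, so the union is just that shape — boundary = 15.68 mm. So its perimeter = 15.68 mm. Layer 44 (z = 11): the r=2.5 cylinder contributes a regular 32-gon of circumradius 2.5 (perimeter = 2·32·2.500·sin(180°/32) = 15.68 mm); the r=6 cylinder at (5.5, 2) gives a regular 32-gon of circumradius 6 (constant along its height) (perimeter = 2·32·6.000·sin(180°/32) = 37.64 mm); Taking the union: the regions partially overlap (shared area 9.52 mm²), so the edge portions inside another operand are dropped and the merged outline is re-measured after clipping — boundary = 41.21 mm; the cylinder at (12.5, 13): section is a regular 32-gon, circumradius r=3.5 (perimeter = 2·32·3.500·sin(180°/32) = 21.96 mm); Taking the union: the 2 present regions are separate (no shared area or edge), so areas and boundary lengths simply add and each stays a separate island — boundary = 63.16 mm. So its perimeter = 63.16 mm. Layer 44 is larger (63.16 vs 15.68 mm).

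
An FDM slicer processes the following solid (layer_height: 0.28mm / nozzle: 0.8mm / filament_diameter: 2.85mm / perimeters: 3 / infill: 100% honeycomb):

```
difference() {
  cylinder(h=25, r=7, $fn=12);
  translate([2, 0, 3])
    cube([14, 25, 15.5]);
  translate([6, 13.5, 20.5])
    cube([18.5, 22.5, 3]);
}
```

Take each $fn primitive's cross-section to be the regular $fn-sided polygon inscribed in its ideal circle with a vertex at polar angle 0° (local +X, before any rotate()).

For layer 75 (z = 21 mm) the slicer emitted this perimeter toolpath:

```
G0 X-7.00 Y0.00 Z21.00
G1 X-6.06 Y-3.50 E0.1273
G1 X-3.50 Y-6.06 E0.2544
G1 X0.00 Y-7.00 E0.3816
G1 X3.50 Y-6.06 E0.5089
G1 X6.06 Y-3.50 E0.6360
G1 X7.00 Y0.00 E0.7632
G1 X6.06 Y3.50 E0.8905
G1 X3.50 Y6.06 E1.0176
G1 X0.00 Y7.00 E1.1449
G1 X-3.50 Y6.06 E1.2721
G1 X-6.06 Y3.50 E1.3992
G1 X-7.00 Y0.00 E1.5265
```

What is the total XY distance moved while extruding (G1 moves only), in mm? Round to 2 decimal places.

Sum the Euclidean lengths of each G1 segment: total = 43.47 mm.

43.47 mm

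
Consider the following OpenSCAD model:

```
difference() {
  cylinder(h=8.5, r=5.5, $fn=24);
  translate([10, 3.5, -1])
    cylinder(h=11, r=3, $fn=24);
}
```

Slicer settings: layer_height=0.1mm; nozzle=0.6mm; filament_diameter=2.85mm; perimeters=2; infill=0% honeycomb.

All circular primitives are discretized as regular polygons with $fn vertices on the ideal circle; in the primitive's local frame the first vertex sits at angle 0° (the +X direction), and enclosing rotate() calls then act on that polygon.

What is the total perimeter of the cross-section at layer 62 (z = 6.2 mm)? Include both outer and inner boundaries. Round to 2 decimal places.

34.46 mm

At z = 6.2 mm: the r=5.5 cylinder gives a regular 24-gon of circumradius 5.5 (constant along its height) (perimeter = 2·24·5.500·sin(180°/24) = 34.46 mm); the r=3 cylinder at (10, 3.5) contributes a regular 24-gon of circumradius 3 (perimeter = 2·24·3.000·sin(180°/24) = 18.80 mm); After the difference (first − rest): starting from the r=5.5 cylinder, the r=3 cylinder at (10, 3.5) misses the remaining region (no effect) — boundary = 34.46 mm. Overall, the cross-section is a single solid region. Total boundary length (outer) = 34.46 mm.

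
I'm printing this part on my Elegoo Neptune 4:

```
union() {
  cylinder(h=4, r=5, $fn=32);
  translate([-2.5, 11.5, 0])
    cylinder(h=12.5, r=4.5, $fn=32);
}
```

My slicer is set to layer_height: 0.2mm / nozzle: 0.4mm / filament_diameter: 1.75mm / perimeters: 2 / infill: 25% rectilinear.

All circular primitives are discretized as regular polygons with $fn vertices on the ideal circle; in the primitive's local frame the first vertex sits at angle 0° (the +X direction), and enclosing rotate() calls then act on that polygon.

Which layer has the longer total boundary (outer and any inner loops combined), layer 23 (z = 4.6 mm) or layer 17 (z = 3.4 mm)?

layer 17 (z = 3.4 mm)

Layer 23 (z = 4.6): the cylinder is absent (z outside [0, 4]); the r=4.5 cylinder at (-2.5, 11.5) gives a regular 32-gon of circumradius 4.5 (constant along its height) (perimeter = 2·32·4.500·sin(180°/32) = 28.23 mm); Taking the union: only the r=4.5 cylinder at (-2.5, 11.5) is present, so the union is just that shape — boundary = 28.23 mm. So its perimeter = 28.23 mm. Layer 17 (z = 3.4): the r=5 cylinder gives a regular 32-gon of circumradius 5 (constant along its height) (perimeter = 2·32·5.000·sin(180°/32) = 31.37 mm); the cylinder at (-2.5, 11.5): section is a regular 32-gon, circumradius r=4.5 (perimeter = 2·32·4.500·sin(180°/32) = 28.23 mm); Taking the union: the 2 present regions are separate (no shared area or edge), so areas and boundary lengths simply add and each stays a separate island — boundary = 59.59 mm. So its perimeter = 59.59 mm. Layer 17 is larger (59.59 vs 28.23 mm).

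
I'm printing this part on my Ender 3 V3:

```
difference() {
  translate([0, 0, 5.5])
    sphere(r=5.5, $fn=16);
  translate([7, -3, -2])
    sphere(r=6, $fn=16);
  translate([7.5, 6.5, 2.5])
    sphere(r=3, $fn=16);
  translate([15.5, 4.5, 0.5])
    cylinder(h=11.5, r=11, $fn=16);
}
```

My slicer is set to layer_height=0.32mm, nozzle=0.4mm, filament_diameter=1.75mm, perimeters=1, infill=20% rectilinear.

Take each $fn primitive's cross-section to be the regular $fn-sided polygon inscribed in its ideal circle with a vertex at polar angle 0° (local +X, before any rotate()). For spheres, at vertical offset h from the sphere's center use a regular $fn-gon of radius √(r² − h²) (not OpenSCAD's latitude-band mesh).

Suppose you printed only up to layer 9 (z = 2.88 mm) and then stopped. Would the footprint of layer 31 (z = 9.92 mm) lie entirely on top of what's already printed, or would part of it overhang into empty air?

entirely on top

Compare the two slices. At z = 2.88: the r=5.5 sphere contributes a regular 16-gon of circumradius √(5.5²−2.62²) = 4.836 (area = (16/2)·4.836²·sin(360°/16) = 71.59 mm²); the sphere at (7, -3): section is a regular 16-gon, circumradius = √(r²−h²) = √(6²−4.88²) = 3.491 (area = (16/2)·3.491²·sin(360°/16) = 37.31 mm²); the r=3 sphere at (7.5, 6.5) contributes a regular 16-gon of circumradius √(3²−0.38²) = 2.976 (area = (16/2)·2.976²·sin(360°/16) = 27.11 mm²); the cylinder at (15.5, 4.5): section is a regular 16-gon, circumradius r=11 (area = (16/2)·11.000²·sin(360°/16) = 370.44 mm²); Taking the first minus the rest: starting from the r=5.5 sphere (71.59 mm²), the r=6 sphere at (7, -3) partially overlaps it — only the 1.23 mm² overlap (of its 37.31 mm²) is removed, clipping the outline; the r=3 sphere at (7.5, 6.5) misses the remaining region (no effect); the r=11 cylinder at (15.5, 4.5) misses the remaining region (no effect) — area = 70.37 mm². At z = 9.92: the r=5.5 sphere contributes a regular 16-gon of circumradius √(5.5²−4.42²) = 3.273 (area = (16/2)·3.273²·sin(360°/16) = 32.80 mm²); the sphere at (7, -3) is absent (|z−center|=11.920 > r=6); the sphere at (7.5, 6.5) does not reach this height (|z−center|=7.420 > r=3); the r=11 cylinder at (15.5, 4.5) gives a regular 16-gon of circumradius 11 (constant along its height) (area = (16/2)·11.000²·sin(360°/16) = 370.44 mm²); Taking the first minus the rest: starting from the r=5.5 sphere (32.80 mm²), the r=11 cylinder at (15.5, 4.5) misses the remaining region (no effect) — area = 32.80 mm². Checking containment: the cross-section at z = 9.92 is a subset of the cross-section at z = 2.88.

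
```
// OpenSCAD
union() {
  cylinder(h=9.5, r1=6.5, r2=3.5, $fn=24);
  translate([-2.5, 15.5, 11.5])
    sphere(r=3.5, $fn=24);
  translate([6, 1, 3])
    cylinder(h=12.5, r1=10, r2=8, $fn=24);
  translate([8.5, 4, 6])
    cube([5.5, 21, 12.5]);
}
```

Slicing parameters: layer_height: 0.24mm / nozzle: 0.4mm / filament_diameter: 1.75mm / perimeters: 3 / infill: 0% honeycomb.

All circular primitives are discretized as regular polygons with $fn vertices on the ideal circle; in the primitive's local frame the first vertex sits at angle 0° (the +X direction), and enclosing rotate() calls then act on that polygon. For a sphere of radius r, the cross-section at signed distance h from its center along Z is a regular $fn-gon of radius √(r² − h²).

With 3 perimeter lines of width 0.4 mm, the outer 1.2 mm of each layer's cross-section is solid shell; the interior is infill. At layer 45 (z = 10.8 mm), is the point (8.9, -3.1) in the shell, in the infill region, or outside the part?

At z = 10.8 mm: the cone is absent (z outside [0, 9.5]); the sphere at (-2.5, 15.5): section is a regular 24-gon, circumradius = √(r²−h²) = √(3.5²−0.7²) = 3.429; the cone at (6, 1): at t=0.624 of its height the radius interpolates to r₁+(r₂−r₁)t = 8.752, giving a regular 24-gon of that circumradius; the 5.5×21 cube at (8.5, 4) contributes its full rectangle; Taking the union: the regions partially overlap (shared area 19.90 mm²), so overlapping operands fuse into one piece — 2 connected regions. Overall, the cross-section has 2 separate islands. The nearest boundary edge runs (12.19, -5.19)→(10.38, -6.58); distance from the point to it = 3.66 mm. (Shell/infill is judged within the island containing the point — the largest one.) The point is inside the cross-section and 3.66 mm from the nearest boundary — more than the 1.2 mm shell width (3 × 0.4), so it's in the infill interior.

infill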